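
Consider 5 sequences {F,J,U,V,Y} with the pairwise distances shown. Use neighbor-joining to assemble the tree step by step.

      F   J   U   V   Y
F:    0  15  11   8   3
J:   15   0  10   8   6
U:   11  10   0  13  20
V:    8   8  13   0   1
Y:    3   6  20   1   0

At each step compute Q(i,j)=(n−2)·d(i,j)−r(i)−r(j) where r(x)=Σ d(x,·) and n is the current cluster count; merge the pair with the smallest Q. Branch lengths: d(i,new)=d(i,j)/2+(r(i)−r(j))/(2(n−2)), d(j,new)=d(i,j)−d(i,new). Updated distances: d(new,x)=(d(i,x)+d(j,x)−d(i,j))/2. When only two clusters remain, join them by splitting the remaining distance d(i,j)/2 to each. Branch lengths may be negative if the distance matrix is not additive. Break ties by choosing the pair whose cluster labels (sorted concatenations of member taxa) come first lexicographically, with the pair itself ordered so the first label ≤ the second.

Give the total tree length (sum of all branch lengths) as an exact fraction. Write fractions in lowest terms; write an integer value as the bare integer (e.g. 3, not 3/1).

41/2

step 1: merge (J,U) at d=10, Q=-63; branch lengths J→5/2, U→15/2; new cluster JU
  updated: d(F,JU)=8, d(JU,V)=11/2, d(JU,Y)=8
step 2: merge (F,Y) at d=3, Q=-25; branch lengths F→13/4, Y→-1/4; new cluster FY
  updated: d(FY,JU)=13/2, d(FY,V)=3
step 3: merge (FY,JU) at d=13/2, Q=-15; branch lengths FY→2, JU→9/2; new cluster FJUY
  updated: d(FJUY,V)=1
step 4: merge (FJUY,V) at d=1; branch lengths FJUY→1/2, V→1/2; new cluster FJUVY
final tree: (((F:13/4,Y:-1/4):2,(J:5/2,U:15/2):9/2):1/2,V:1/2)
total length: 41/2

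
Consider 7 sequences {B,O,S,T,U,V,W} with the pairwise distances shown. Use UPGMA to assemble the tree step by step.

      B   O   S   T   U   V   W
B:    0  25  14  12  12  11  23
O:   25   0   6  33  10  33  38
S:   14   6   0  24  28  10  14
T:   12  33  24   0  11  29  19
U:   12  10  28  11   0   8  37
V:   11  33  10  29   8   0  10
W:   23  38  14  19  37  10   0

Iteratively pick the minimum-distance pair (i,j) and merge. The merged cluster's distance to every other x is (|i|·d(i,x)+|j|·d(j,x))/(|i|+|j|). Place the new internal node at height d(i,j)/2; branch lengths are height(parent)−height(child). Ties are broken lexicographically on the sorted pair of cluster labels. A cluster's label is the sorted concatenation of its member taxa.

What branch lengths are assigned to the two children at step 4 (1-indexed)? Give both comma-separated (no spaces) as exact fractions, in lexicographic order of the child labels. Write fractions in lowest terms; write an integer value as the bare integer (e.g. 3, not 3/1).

35/12,26/3

step 1: merge (O,S) at d=6; branch lengths O→3, S→3; new cluster OS
  updated: d(B,OS)=39/2, d(OS,T)=57/2, d(OS,U)=19, d(OS,V)=43/2, d(OS,W)=26
step 2: merge (U,V) at d=8; branch lengths U→4, V→4; new cluster UV
  updated: d(B,UV)=23/2, d(OS,UV)=81/4, d(T,UV)=20, d(UV,W)=47/2
step 3: merge (B,UV) at d=23/2; branch lengths B→23/4, UV→7/4; new cluster BUV
  updated: d(BUV,OS)=20, d(BUV,T)=52/3, d(BUV,W)=70/3
step 4: merge (BUV,T) at d=52/3; branch lengths BUV→35/12, T→26/3; new cluster BTUV
  updated: d(BTUV,OS)=177/8, d(BTUV,W)=89/4
step 5: merge (BTUV,OS) at d=177/8; branch lengths BTUV→115/48, OS→129/16; new cluster BOSTUV
  updated: d(BOSTUV,W)=47/2
step 6: merge (BOSTUV,W) at d=47/2; branch lengths BOSTUV→11/16, W→47/4; new cluster BOSTUVW
final tree: ((((B:23/4,(U:4,V:4):7/4):35/12,T:26/3):115/48,(O:3,S:3):129/16):11/16,W:47/4)
total length: 2687/48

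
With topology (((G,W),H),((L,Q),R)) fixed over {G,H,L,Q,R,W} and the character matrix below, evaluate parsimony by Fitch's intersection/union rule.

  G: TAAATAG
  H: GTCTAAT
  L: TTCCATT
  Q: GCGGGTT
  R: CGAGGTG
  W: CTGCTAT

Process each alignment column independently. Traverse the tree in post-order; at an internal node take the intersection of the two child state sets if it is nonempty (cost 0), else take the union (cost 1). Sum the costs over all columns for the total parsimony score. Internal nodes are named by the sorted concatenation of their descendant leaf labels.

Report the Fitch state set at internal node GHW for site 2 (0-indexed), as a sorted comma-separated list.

[col 0] GW: children G:{T}, W:{C} ∪→ {C,T}; cost 1
[col 0] GHW: children GW:{C,T}, H:{G} ∪→ {C,G,T}; cost 1
[col 0] LQ: children L:{T}, Q:{G} ∪→ {G,T}; cost 1
[col 0] LQR: children LQ:{G,T}, R:{C} ∪→ {C,G,T}; cost 1
[col 0] GHLQRW: children GHW:{C,G,T}, LQR:{C,G,T} ∩→ {C,G,T}; cost 0
[col 1] GW: children G:{A}, W:{T} ∪→ {A,T}; cost 1
[col 1] GHW: children GW:{A,T}, H:{T} ∩→ {T}; cost 0
[col 1] LQ: children L:{T}, Q:{C} ∪→ {C,T}; cost 1
[col 1] LQR: children LQ:{C,T}, R:{G} ∪→ {C,G,T}; cost 1
[col 1] GHLQRW: children GHW:{T}, LQR:{C,G,T} ∩→ {T}; cost 0
[col 2] GW: children G:{A}, W:{G} ∪→ {A,G}; cost 1
[col 2] GHW: children GW:{A,G}, H:{C} ∪→ {A,C,G}; cost 1
[col 2] LQ: children L:{C}, Q:{G} ∪→ {C,G}; cost 1
[col 2] LQR: children LQ:{C,G}, R:{A} ∪→ {A,C,G}; cost 1
[col 2] GHLQRW: children GHW:{A,C,G}, LQR:{A,C,G} ∩→ {A,C,G}; cost 0
[col 3] GW: children G:{A}, W:{C} ∪→ {A,C}; cost 1
[col 3] GHW: children GW:{A,C}, H:{T} ∪→ {A,C,T}; cost 1
[col 3] LQ: children L:{C}, Q:{G} ∪→ {C,G}; cost 1
[col 3] LQR: children LQ:{C,G}, R:{G} ∩→ {G}; cost 0
[col 3] GHLQRW: children GHW:{A,C,T}, LQR:{G} ∪→ {A,C,G,T}; cost 1
[col 4] GW: children G:{T}, W:{T} ∩→ {T}; cost 0
[col 4] GHW: children GW:{T}, H:{A} ∪→ {A,T}; cost 1
[col 4] LQ: children L:{A}, Q:{G} ∪→ {A,G}; cost 1
[col 4] LQR: children LQ:{A,G}, R:{G} ∩→ {G}; cost 0
[col 4] GHLQRW: children GHW:{A,T}, LQR:{G} ∪→ {A,G,T}; cost 1
[col 5] GW: children G:{A}, W:{A} ∩→ {A}; cost 0
[col 5] GHW: children GW:{A}, H:{A} ∩→ {A}; cost 0
[col 5] LQ: children L:{T}, Q:{T} ∩→ {T}; cost 0
[col 5] LQR: children LQ:{T}, R:{T} ∩→ {T}; cost 0
[col 5] GHLQRW: children GHW:{A}, LQR:{T} ∪→ {A,T}; cost 1
[col 6] GW: children G:{G}, W:{T} ∪→ {G,T}; cost 1
[col 6] GHW: children GW:{G,T}, H:{T} ∩→ {T}; cost 0
[col 6] LQ: children L:{T}, Q:{T} ∩→ {T}; cost 0
[col 6] LQR: children LQ:{T}, R:{G} ∪→ {G,T}; cost 1
[col 6] GHLQRW: children GHW:{T}, LQR:{G,T} ∩→ {T}; cost 0
per-site changes: [4, 3, 4, 4, 3, 1, 2]; total = 21

A,C,G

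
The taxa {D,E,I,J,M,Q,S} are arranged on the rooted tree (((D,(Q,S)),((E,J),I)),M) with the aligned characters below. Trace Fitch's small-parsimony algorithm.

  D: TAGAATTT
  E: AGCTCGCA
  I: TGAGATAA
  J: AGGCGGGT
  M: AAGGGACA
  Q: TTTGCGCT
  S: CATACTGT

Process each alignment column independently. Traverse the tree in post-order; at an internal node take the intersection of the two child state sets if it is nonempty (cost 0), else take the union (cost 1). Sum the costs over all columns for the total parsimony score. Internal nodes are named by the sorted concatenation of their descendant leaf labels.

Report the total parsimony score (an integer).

25

site 0, node QS: Q={T} ∪ S={C} → {C,T} (+1)
site 0, node DQS: D={T} ∩ QS={C,T} → {T} (+0)
site 0, node EJ: E={A} ∩ J={A} → {A} (+0)
site 0, node EIJ: EJ={A} ∪ I={T} → {A,T} (+1)
site 0, node DEIJQS: DQS={T} ∩ EIJ={A,T} → {T} (+0)
site 0, node DEIJMQS: DEIJQS={T} ∪ M={A} → {A,T} (+1)
site 1, node QS: Q={T} ∪ S={A} → {A,T} (+1)
site 1, node DQS: D={A} ∩ QS={A,T} → {A} (+0)
site 1, node EJ: E={G} ∩ J={G} → {G} (+0)
site 1, node EIJ: EJ={G} ∩ I={G} → {G} (+0)
site 1, node DEIJQS: DQS={A} ∪ EIJ={G} → {A,G} (+1)
site 1, node DEIJMQS: DEIJQS={A,G} ∩ M={A} → {A} (+0)
site 2, node QS: Q={T} ∩ S={T} → {T} (+0)
site 2, node DQS: D={G} ∪ QS={T} → {G,T} (+1)
site 2, node EJ: E={C} ∪ J={G} → {C,G} (+1)
site 2, node EIJ: EJ={C,G} ∪ I={A} → {A,C,G} (+1)
site 2, node DEIJQS: DQS={G,T} ∩ EIJ={A,C,G} → {G} (+0)
site 2, node DEIJMQS: DEIJQS={G} ∩ M={G} → {G} (+0)
site 3, node QS: Q={G} ∪ S={A} → {A,G} (+1)
site 3, node DQS: D={A} ∩ QS={A,G} → {A} (+0)
site 3, node EJ: E={T} ∪ J={C} → {C,T} (+1)
site 3, node EIJ: EJ={C,T} ∪ I={G} → {C,G,T} (+1)
site 3, node DEIJQS: DQS={A} ∪ EIJ={C,G,T} → {A,C,G,T} (+1)
site 3, node DEIJMQS: DEIJQS={A,C,G,T} ∩ M={G} → {G} (+0)
site 4, node QS: Q={C} ∩ S={C} → {C} (+0)
site 4, node DQS: D={A} ∪ QS={C} → {A,C} (+1)
site 4, node EJ: E={C} ∪ J={G} → {C,G} (+1)
site 4, node EIJ: EJ={C,G} ∪ I={A} → {A,C,G} (+1)
site 4, node DEIJQS: DQS={A,C} ∩ EIJ={A,C,G} → {A,C} (+0)
site 4, node DEIJMQS: DEIJQS={A,C} ∪ M={G} → {A,C,G} (+1)
site 5, node QS: Q={G} ∪ S={T} → {G,T} (+1)
site 5, node DQS: D={T} ∩ QS={G,T} → {T} (+0)
site 5, node EJ: E={G} ∩ J={G} → {G} (+0)
site 5, node EIJ: EJ={G} ∪ I={T} → {G,T} (+1)
site 5, node DEIJQS: DQS={T} ∩ EIJ={G,T} → {T} (+0)
site 5, node DEIJMQS: DEIJQS={T} ∪ M={A} → {A,T} (+1)
site 6, node QS: Q={C} ∪ S={G} → {C,G} (+1)
site 6, node DQS: D={T} ∪ QS={C,G} → {C,G,T} (+1)
site 6, node EJ: E={C} ∪ J={G} → {C,G} (+1)
site 6, node EIJ: EJ={C,G} ∪ I={A} → {A,C,G} (+1)
site 6, node DEIJQS: DQS={C,G,T} ∩ EIJ={A,C,G} → {C,G} (+0)
site 6, node DEIJMQS: DEIJQS={C,G} ∩ M={C} → {C} (+0)
site 7, node QS: Q={T} ∩ S={T} → {T} (+0)
site 7, node DQS: D={T} ∩ QS={T} → {T} (+0)
site 7, node EJ: E={A} ∪ J={T} → {A,T} (+1)
site 7, node EIJ: EJ={A,T} ∩ I={A} → {A} (+0)
site 7, node DEIJQS: DQS={T} ∪ EIJ={A} → {A,T} (+1)
site 7, node DEIJMQS: DEIJQS={A,T} ∩ M={A} → {A} (+0)
per-site changes: [3, 2, 3, 4, 4, 3, 4, 2]; total = 25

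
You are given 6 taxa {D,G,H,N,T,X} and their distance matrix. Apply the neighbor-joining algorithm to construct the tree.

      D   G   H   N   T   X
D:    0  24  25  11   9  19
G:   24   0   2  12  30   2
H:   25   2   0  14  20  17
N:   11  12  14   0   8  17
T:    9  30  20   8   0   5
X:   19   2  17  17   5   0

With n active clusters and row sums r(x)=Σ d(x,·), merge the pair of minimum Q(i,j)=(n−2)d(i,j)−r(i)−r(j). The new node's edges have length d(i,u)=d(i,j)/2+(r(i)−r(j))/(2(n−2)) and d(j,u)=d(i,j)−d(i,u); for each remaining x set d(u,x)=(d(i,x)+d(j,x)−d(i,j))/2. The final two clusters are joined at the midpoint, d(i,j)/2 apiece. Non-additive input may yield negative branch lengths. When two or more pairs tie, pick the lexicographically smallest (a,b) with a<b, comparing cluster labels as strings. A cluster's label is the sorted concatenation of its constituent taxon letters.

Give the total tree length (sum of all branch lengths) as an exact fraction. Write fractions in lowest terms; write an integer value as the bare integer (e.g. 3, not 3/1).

507/16

step 1: merge (G,H) at d=2, Q=-140; branch lengths G→0, H→2; new cluster GH
  updated: d(D,GH)=47/2, d(GH,N)=12, d(GH,T)=24, d(GH,X)=17/2
step 2: merge (GH,X) at d=17/2, Q=-92; branch lengths GH→22/3, X→7/6; new cluster GHX
  updated: d(D,GHX)=17, d(GHX,N)=41/4, d(GHX,T)=41/4
step 3: merge (D,T) at d=9, Q=-185/4; branch lengths D→111/16, T→33/16; new cluster DT
  updated: d(DT,GHX)=73/8, d(DT,N)=5
step 4: merge (DT,GHX) at d=73/8, Q=-195/8; branch lengths DT→31/16, GHX→115/16; new cluster DGHTX
  updated: d(DGHTX,N)=49/16
step 5: merge (DGHTX,N) at d=49/16; branch lengths DGHTX→49/32, N→49/32; new cluster DGHNTX
final tree: (((D:111/16,T:33/16):31/16,((G:0,H:2):22/3,X:7/6):115/16):49/32,N:49/32)
total length: 507/16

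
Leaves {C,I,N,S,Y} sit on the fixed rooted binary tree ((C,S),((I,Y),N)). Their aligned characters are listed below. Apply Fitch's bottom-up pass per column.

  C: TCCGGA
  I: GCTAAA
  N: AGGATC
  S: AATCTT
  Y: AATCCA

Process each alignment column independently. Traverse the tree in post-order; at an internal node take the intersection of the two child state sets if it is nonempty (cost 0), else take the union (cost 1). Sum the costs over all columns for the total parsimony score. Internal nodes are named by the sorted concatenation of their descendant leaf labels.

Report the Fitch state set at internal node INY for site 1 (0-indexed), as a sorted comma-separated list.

CS@0: {T} ∪ {A} = {A,T} (union, +1)
IY@0: {G} ∪ {A} = {A,G} (union, +1)
INY@0: {A,G} ∩ {A} = {A} (intersection, +0)
CINSY@0: {A,T} ∩ {A} = {A} (intersection, +0)
CS@1: {C} ∪ {A} = {A,C} (union, +1)
IY@1: {C} ∪ {A} = {A,C} (union, +1)
INY@1: {A,C} ∪ {G} = {A,C,G} (union, +1)
CINSY@1: {A,C} ∩ {A,C,G} = {A,C} (intersection, +0)
CS@2: {C} ∪ {T} = {C,T} (union, +1)
IY@2: {T} ∩ {T} = {T} (intersection, +0)
INY@2: {T} ∪ {G} = {G,T} (union, +1)
CINSY@2: {C,T} ∩ {G,T} = {T} (intersection, +0)
CS@3: {G} ∪ {C} = {C,G} (union, +1)
IY@3: {A} ∪ {C} = {A,C} (union, +1)
INY@3: {A,C} ∩ {A} = {A} (intersection, +0)
CINSY@3: {C,G} ∪ {A} = {A,C,G} (union, +1)
CS@4: {G} ∪ {T} = {G,T} (union, +1)
IY@4: {A} ∪ {C} = {A,C} (union, +1)
INY@4: {A,C} ∪ {T} = {A,C,T} (union, +1)
CINSY@4: {G,T} ∩ {A,C,T} = {T} (intersection, +0)
CS@5: {A} ∪ {T} = {A,T} (union, +1)
IY@5: {A} ∩ {A} = {A} (intersection, +0)
INY@5: {A} ∪ {C} = {A,C} (union, +1)
CINSY@5: {A,T} ∩ {A,C} = {A} (intersection, +0)
per-site changes: [2, 3, 2, 3, 3, 2]; total = 15

A,C,G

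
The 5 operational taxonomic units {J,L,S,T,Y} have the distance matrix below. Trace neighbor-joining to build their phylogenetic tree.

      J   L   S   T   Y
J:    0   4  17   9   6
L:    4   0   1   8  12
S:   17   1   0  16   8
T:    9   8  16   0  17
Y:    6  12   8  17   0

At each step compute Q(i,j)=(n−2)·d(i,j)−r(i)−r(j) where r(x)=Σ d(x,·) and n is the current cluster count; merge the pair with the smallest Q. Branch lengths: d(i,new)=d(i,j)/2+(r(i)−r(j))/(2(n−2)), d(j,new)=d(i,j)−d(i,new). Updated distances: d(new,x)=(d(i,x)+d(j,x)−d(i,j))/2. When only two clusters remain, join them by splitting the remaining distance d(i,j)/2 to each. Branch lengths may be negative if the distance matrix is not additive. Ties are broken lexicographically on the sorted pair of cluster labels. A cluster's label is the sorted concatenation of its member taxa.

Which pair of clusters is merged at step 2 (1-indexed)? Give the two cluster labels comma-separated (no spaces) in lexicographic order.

1. join L+S (d=1, Q=-64) ⇒ LS; edges |L|=-7/3, |S|=10/3
  updated: d(J,LS)=10, d(LS,T)=23/2, d(LS,Y)=19/2
2. join J+Y (d=6, Q=-91/2) ⇒ JY; edges |J|=9/8, |Y|=39/8
  updated: d(JY,LS)=27/4, d(JY,T)=10
3. join JY+LS (d=27/4, Q=-113/4) ⇒ JLSY; edges |JY|=21/8, |LS|=33/8
  updated: d(JLSY,T)=59/8
4. join JLSY+T (d=59/8) ⇒ JLSTY; edges |JLSY|=59/16, |T|=59/16
final tree: (((J:9/8,Y:39/8):21/8,(L:-7/3,S:10/3):33/8):59/16,T:59/16)
total length: 169/8

J,Y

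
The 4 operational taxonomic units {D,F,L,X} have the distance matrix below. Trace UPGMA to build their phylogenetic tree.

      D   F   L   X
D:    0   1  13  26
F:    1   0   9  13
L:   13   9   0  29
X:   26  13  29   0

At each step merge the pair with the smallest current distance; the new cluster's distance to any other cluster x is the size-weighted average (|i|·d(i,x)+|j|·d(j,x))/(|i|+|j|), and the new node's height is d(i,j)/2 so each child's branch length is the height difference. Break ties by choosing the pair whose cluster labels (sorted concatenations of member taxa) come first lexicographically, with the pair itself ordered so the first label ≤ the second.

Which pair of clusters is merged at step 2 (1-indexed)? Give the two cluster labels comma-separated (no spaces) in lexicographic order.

DF,L

iteration 1: select D,F (d=1); attach at lengths (1/2, 1/2); label the merged cluster DF
  updated: d(DF,L)=11, d(DF,X)=39/2
iteration 2: select DF,L (d=11); attach at lengths (5, 11/2); label the merged cluster DFL
  updated: d(DFL,X)=68/3
iteration 3: select DFL,X (d=68/3); attach at lengths (35/6, 34/3); label the merged cluster DFLX
final tree: (((D:1/2,F:1/2):5,L:11/2):35/6,X:34/3)
total length: 86/3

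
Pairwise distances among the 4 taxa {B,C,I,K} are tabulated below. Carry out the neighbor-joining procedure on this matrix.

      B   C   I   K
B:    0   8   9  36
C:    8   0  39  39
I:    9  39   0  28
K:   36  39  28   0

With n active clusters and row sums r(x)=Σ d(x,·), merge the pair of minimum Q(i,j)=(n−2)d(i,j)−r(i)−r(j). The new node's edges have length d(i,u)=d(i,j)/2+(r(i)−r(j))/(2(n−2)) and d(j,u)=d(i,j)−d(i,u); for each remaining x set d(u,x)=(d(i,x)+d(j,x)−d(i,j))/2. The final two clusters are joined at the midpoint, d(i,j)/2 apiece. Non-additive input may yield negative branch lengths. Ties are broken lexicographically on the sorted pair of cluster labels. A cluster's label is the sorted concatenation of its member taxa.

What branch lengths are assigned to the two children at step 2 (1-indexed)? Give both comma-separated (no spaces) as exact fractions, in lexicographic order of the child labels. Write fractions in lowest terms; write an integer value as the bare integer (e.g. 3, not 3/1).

1. join B+C (d=8, Q=-123) ⇒ BC; edges |B|=-17/4, |C|=49/4
  updated: d(BC,I)=20, d(BC,K)=67/2
2. join BC+I (d=20, Q=-163/2) ⇒ BCI; edges |BC|=51/4, |I|=29/4
  updated: d(BCI,K)=83/4
3. join BCI+K (d=83/4) ⇒ BCIK; edges |BCI|=83/8, |K|=83/8
final tree: (((B:-17/4,C:49/4):51/4,I:29/4):83/8,K:83/8)
total length: 195/4

51/4,29/4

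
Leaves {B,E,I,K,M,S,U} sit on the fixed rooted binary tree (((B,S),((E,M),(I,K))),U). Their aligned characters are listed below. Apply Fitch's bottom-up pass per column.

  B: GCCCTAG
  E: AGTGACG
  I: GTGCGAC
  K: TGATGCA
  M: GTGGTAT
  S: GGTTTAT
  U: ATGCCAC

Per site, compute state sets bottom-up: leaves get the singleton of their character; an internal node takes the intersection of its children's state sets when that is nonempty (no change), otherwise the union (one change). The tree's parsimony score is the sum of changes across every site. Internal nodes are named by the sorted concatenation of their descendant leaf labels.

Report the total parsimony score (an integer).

24

BS@0: {G} ∩ {G} = {G} (intersection, +0)
EM@0: {A} ∪ {G} = {A,G} (union, +1)
IK@0: {G} ∪ {T} = {G,T} (union, +1)
EIKM@0: {A,G} ∩ {G,T} = {G} (intersection, +0)
BEIKMS@0: {G} ∩ {G} = {G} (intersection, +0)
BEIKMSU@0: {G} ∪ {A} = {A,G} (union, +1)
BS@1: {C} ∪ {G} = {C,G} (union, +1)
EM@1: {G} ∪ {T} = {G,T} (union, +1)
IK@1: {T} ∪ {G} = {G,T} (union, +1)
EIKM@1: {G,T} ∩ {G,T} = {G,T} (intersection, +0)
BEIKMS@1: {C,G} ∩ {G,T} = {G} (intersection, +0)
BEIKMSU@1: {G} ∪ {T} = {G,T} (union, +1)
BS@2: {C} ∪ {T} = {C,T} (union, +1)
EM@2: {T} ∪ {G} = {G,T} (union, +1)
IK@2: {G} ∪ {A} = {A,G} (union, +1)
EIKM@2: {G,T} ∩ {A,G} = {G} (intersection, +0)
BEIKMS@2: {C,T} ∪ {G} = {C,G,T} (union, +1)
BEIKMSU@2: {C,G,T} ∩ {G} = {G} (intersection, +0)
BS@3: {C} ∪ {T} = {C,T} (union, +1)
EM@3: {G} ∩ {G} = {G} (intersection, +0)
IK@3: {C} ∪ {T} = {C,T} (union, +1)
EIKM@3: {G} ∪ {C,T} = {C,G,T} (union, +1)
BEIKMS@3: {C,T} ∩ {C,G,T} = {C,T} (intersection, +0)
BEIKMSU@3: {C,T} ∩ {C} = {C} (intersection, +0)
BS@4: {T} ∩ {T} = {T} (intersection, +0)
EM@4: {A} ∪ {T} = {A,T} (union, +1)
IK@4: {G} ∩ {G} = {G} (intersection, +0)
EIKM@4: {A,T} ∪ {G} = {A,G,T} (union, +1)
BEIKMS@4: {T} ∩ {A,G,T} = {T} (intersection, +0)
BEIKMSU@4: {T} ∪ {C} = {C,T} (union, +1)
BS@5: {A} ∩ {A} = {A} (intersection, +0)
EM@5: {C} ∪ {A} = {A,C} (union, +1)
IK@5: {A} ∪ {C} = {A,C} (union, +1)
EIKM@5: {A,C} ∩ {A,C} = {A,C} (intersection, +0)
BEIKMS@5: {A} ∩ {A,C} = {A} (intersection, +0)
BEIKMSU@5: {A} ∩ {A} = {A} (intersection, +0)
BS@6: {G} ∪ {T} = {G,T} (union, +1)
EM@6: {G} ∪ {T} = {G,T} (union, +1)
IK@6: {C} ∪ {A} = {A,C} (union, +1)
EIKM@6: {G,T} ∪ {A,C} = {A,C,G,T} (union, +1)
BEIKMS@6: {G,T} ∩ {A,C,G,T} = {G,T} (intersection, +0)
BEIKMSU@6: {G,T} ∪ {C} = {C,G,T} (union, +1)
per-site changes: [3, 4, 4, 3, 3, 2, 5]; total = 24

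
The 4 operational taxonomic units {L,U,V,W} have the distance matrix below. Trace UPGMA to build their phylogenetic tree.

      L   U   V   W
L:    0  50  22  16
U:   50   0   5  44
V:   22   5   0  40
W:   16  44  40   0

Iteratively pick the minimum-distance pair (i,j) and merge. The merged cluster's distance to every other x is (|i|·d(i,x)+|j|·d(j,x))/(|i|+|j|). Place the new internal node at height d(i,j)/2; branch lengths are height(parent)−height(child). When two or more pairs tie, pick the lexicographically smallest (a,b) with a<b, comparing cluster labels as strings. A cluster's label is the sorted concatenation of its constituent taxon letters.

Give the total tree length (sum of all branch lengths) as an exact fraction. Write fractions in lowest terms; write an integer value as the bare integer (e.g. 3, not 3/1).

99/2

iteration 1: select U,V (d=5); attach at lengths (5/2, 5/2); label the merged cluster UV
  updated: d(L,UV)=36, d(UV,W)=42
iteration 2: select L,W (d=16); attach at lengths (8, 8); label the merged cluster LW
  updated: d(LW,UV)=39
iteration 3: select LW,UV (d=39); attach at lengths (23/2, 17); label the merged cluster LUVW
final tree: ((L:8,W:8):23/2,(U:5/2,V:5/2):17)
total length: 99/2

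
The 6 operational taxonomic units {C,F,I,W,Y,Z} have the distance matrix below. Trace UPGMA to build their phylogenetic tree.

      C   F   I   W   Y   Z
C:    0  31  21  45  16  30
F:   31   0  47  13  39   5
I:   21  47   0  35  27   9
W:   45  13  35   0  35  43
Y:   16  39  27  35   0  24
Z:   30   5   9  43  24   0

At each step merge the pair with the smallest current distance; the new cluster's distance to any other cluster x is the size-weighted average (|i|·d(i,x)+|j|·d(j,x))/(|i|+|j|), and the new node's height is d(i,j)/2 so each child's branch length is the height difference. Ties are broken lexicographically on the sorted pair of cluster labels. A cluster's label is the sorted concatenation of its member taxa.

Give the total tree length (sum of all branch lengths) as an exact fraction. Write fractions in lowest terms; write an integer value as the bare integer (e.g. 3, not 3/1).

step 1: merge (F,Z) at d=5; branch lengths F→5/2, Z→5/2; new cluster FZ
  updated: d(C,FZ)=61/2, d(FZ,I)=28, d(FZ,W)=28, d(FZ,Y)=63/2
step 2: merge (C,Y) at d=16; branch lengths C→8, Y→8; new cluster CY
  updated: d(CY,FZ)=31, d(CY,I)=24, d(CY,W)=40
step 3: merge (CY,I) at d=24; branch lengths CY→4, I→12; new cluster CIY
  updated: d(CIY,FZ)=30, d(CIY,W)=115/3
step 4: merge (FZ,W) at d=28; branch lengths FZ→23/2, W→14; new cluster FWZ
  updated: d(CIY,FWZ)=295/9
step 5: merge (CIY,FWZ) at d=295/9; branch lengths CIY→79/18, FWZ→43/18; new cluster CFIWYZ
final tree: (((C:8,Y:8):4,I:12):79/18,((F:5/2,Z:5/2):23/2,W:14):43/18)
total length: 1247/18

1247/18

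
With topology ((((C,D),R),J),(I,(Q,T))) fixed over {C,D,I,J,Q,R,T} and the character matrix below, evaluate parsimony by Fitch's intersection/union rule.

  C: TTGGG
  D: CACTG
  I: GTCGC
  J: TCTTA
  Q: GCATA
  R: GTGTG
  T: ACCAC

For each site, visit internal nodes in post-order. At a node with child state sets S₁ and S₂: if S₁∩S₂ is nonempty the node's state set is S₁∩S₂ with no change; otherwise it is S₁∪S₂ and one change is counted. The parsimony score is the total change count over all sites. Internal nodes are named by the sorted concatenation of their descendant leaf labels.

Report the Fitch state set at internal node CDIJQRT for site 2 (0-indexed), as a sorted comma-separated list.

C,G,T

site 0, node CD: C={T} ∪ D={C} → {C,T} (+1)
site 0, node CDR: CD={C,T} ∪ R={G} → {C,G,T} (+1)
site 0, node CDJR: CDR={C,G,T} ∩ J={T} → {T} (+0)
site 0, node QT: Q={G} ∪ T={A} → {A,G} (+1)
site 0, node IQT: I={G} ∩ QT={A,G} → {G} (+0)
site 0, node CDIJQRT: CDJR={T} ∪ IQT={G} → {G,T} (+1)
site 1, node CD: C={T} ∪ D={A} → {A,T} (+1)
site 1, node CDR: CD={A,T} ∩ R={T} → {T} (+0)
site 1, node CDJR: CDR={T} ∪ J={C} → {C,T} (+1)
site 1, node QT: Q={C} ∩ T={C} → {C} (+0)
site 1, node IQT: I={T} ∪ QT={C} → {C,T} (+1)
site 1, node CDIJQRT: CDJR={C,T} ∩ IQT={C,T} → {C,T} (+0)
site 2, node CD: C={G} ∪ D={C} → {C,G} (+1)
site 2, node CDR: CD={C,G} ∩ R={G} → {G} (+0)
site 2, node CDJR: CDR={G} ∪ J={T} → {G,T} (+1)
site 2, node QT: Q={A} ∪ T={C} → {A,C} (+1)
site 2, node IQT: I={C} ∩ QT={A,C} → {C} (+0)
site 2, node CDIJQRT: CDJR={G,T} ∪ IQT={C} → {C,G,T} (+1)
site 3, node CD: C={G} ∪ D={T} → {G,T} (+1)
site 3, node CDR: CD={G,T} ∩ R={T} → {T} (+0)
site 3, node CDJR: CDR={T} ∩ J={T} → {T} (+0)
site 3, node QT: Q={T} ∪ T={A} → {A,T} (+1)
site 3, node IQT: I={G} ∪ QT={A,T} → {A,G,T} (+1)
site 3, node CDIJQRT: CDJR={T} ∩ IQT={A,G,T} → {T} (+0)
site 4, node CD: C={G} ∩ D={G} → {G} (+0)
site 4, node CDR: CD={G} ∩ R={G} → {G} (+0)
site 4, node CDJR: CDR={G} ∪ J={A} → {A,G} (+1)
site 4, node QT: Q={A} ∪ T={C} → {A,C} (+1)
site 4, node IQT: I={C} ∩ QT={A,C} → {C} (+0)
site 4, node CDIJQRT: CDJR={A,G} ∪ IQT={C} → {A,C,G} (+1)
per-site changes: [4, 3, 4, 3, 3]; total = 17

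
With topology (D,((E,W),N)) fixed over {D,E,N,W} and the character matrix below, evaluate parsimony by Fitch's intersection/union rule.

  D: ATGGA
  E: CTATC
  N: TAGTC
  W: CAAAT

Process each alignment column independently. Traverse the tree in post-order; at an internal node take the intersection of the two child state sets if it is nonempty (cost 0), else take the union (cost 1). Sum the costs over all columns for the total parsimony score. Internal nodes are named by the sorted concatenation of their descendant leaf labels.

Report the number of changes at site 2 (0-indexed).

site 0, node EW: E={C} ∩ W={C} → {C} (+0)
site 0, node ENW: EW={C} ∪ N={T} → {C,T} (+1)
site 0, node DENW: D={A} ∪ ENW={C,T} → {A,C,T} (+1)
site 1, node EW: E={T} ∪ W={A} → {A,T} (+1)
site 1, node ENW: EW={A,T} ∩ N={A} → {A} (+0)
site 1, node DENW: D={T} ∪ ENW={A} → {A,T} (+1)
site 2, node EW: E={A} ∩ W={A} → {A} (+0)
site 2, node ENW: EW={A} ∪ N={G} → {A,G} (+1)
site 2, node DENW: D={G} ∩ ENW={A,G} → {G} (+0)
site 3, node EW: E={T} ∪ W={A} → {A,T} (+1)
site 3, node ENW: EW={A,T} ∩ N={T} → {T} (+0)
site 3, node DENW: D={G} ∪ ENW={T} → {G,T} (+1)
site 4, node EW: E={C} ∪ W={T} → {C,T} (+1)
site 4, node ENW: EW={C,T} ∩ N={C} → {C} (+0)
site 4, node DENW: D={A} ∪ ENW={C} → {A,C} (+1)
per-site changes: [2, 2, 1, 2, 2]; total = 9

1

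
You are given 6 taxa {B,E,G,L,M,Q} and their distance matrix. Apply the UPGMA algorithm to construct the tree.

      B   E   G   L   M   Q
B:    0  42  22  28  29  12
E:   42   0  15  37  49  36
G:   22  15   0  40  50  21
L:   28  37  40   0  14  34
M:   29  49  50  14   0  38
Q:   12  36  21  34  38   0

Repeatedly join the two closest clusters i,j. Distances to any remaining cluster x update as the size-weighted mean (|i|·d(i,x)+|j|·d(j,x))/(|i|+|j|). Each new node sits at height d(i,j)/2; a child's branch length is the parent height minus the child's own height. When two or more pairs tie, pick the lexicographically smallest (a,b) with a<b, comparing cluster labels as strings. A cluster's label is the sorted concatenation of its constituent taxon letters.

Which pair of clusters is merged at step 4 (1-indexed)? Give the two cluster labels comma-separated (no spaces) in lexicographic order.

BQ,EG

iteration 1: select B,Q (d=12); attach at lengths (6, 6); label the merged cluster BQ
  updated: d(BQ,E)=39, d(BQ,G)=43/2, d(BQ,L)=31, d(BQ,M)=67/2
iteration 2: select L,M (d=14); attach at lengths (7, 7); label the merged cluster LM
  updated: d(BQ,LM)=129/4, d(E,LM)=43, d(G,LM)=45
iteration 3: select E,G (d=15); attach at lengths (15/2, 15/2); label the merged cluster EG
  updated: d(BQ,EG)=121/4, d(EG,LM)=44
iteration 4: select BQ,EG (d=121/4); attach at lengths (73/8, 61/8); label the merged cluster BEGQ
  updated: d(BEGQ,LM)=305/8
iteration 5: select BEGQ,LM (d=305/8); attach at lengths (63/16, 193/16); label the merged cluster BEGLMQ
final tree: (((B:6,Q:6):73/8,(E:15/2,G:15/2):61/8):63/16,(L:7,M:7):193/16)
total length: 295/4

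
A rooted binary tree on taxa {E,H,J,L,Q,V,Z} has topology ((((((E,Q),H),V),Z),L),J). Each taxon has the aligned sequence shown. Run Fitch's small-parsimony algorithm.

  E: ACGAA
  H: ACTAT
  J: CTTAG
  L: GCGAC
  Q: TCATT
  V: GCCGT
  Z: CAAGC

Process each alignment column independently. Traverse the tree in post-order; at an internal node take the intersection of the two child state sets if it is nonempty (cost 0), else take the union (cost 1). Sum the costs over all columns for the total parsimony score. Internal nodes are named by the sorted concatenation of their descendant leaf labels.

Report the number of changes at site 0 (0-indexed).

4

site 0, node EQ: E={A} ∪ Q={T} → {A,T} (+1)
site 0, node EHQ: EQ={A,T} ∩ H={A} → {A} (+0)
site 0, node EHQV: EHQ={A} ∪ V={G} → {A,G} (+1)
site 0, node EHQVZ: EHQV={A,G} ∪ Z={C} → {A,C,G} (+1)
site 0, node EHLQVZ: EHQVZ={A,C,G} ∩ L={G} → {G} (+0)
site 0, node EHJLQVZ: EHLQVZ={G} ∪ J={C} → {C,G} (+1)
site 1, node EQ: E={C} ∩ Q={C} → {C} (+0)
site 1, node EHQ: EQ={C} ∩ H={C} → {C} (+0)
site 1, node EHQV: EHQ={C} ∩ V={C} → {C} (+0)
site 1, node EHQVZ: EHQV={C} ∪ Z={A} → {A,C} (+1)
site 1, node EHLQVZ: EHQVZ={A,C} ∩ L={C} → {C} (+0)
site 1, node EHJLQVZ: EHLQVZ={C} ∪ J={T} → {C,T} (+1)
site 2, node EQ: E={G} ∪ Q={A} → {A,G} (+1)
site 2, node EHQ: EQ={A,G} ∪ H={T} → {A,G,T} (+1)
site 2, node EHQV: EHQ={A,G,T} ∪ V={C} → {A,C,G,T} (+1)
site 2, node EHQVZ: EHQV={A,C,G,T} ∩ Z={A} → {A} (+0)
site 2, node EHLQVZ: EHQVZ={A} ∪ L={G} → {A,G} (+1)
site 2, node EHJLQVZ: EHLQVZ={A,G} ∪ J={T} → {A,G,T} (+1)
site 3, node EQ: E={A} ∪ Q={T} → {A,T} (+1)
site 3, node EHQ: EQ={A,T} ∩ H={A} → {A} (+0)
site 3, node EHQV: EHQ={A} ∪ V={G} → {A,G} (+1)
site 3, node EHQVZ: EHQV={A,G} ∩ Z={G} → {G} (+0)
site 3, node EHLQVZ: EHQVZ={G} ∪ L={A} → {A,G} (+1)
site 3, node EHJLQVZ: EHLQVZ={A,G} ∩ J={A} → {A} (+0)
site 4, node EQ: E={A} ∪ Q={T} → {A,T} (+1)
site 4, node EHQ: EQ={A,T} ∩ H={T} → {T} (+0)
site 4, node EHQV: EHQ={T} ∩ V={T} → {T} (+0)
site 4, node EHQVZ: EHQV={T} ∪ Z={C} → {C,T} (+1)
site 4, node EHLQVZ: EHQVZ={C,T} ∩ L={C} → {C} (+0)
site 4, node EHJLQVZ: EHLQVZ={C} ∪ J={G} → {C,G} (+1)
per-site changes: [4, 2, 5, 3, 3]; total = 17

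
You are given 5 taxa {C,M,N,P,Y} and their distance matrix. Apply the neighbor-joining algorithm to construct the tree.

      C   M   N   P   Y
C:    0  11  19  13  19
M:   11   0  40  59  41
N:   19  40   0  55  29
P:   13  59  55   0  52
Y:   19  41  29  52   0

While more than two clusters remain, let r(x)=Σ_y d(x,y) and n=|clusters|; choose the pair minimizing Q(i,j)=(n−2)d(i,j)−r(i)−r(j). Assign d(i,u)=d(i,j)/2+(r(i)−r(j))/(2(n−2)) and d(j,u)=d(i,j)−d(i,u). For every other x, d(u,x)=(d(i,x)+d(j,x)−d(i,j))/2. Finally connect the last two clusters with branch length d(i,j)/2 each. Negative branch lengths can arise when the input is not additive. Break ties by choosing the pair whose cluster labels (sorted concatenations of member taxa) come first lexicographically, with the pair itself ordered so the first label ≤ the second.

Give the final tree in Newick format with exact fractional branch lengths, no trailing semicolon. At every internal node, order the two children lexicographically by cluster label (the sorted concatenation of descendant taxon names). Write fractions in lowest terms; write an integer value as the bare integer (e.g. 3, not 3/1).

((((C:-13,P:26):71/8,M:157/8):51/8,N:117/8):115/16,Y:115/16)

iteration 1: select C,P (d=13, Q=-202); attach at lengths (-13, 26); label the merged cluster CP
  updated: d(CP,M)=57/2, d(CP,N)=61/2, d(CP,Y)=29
iteration 2: select CP,M (d=57/2, Q=-281/2); attach at lengths (71/8, 157/8); label the merged cluster CMP
  updated: d(CMP,N)=21, d(CMP,Y)=83/4
iteration 3: select CMP,N (d=21, Q=-283/4); attach at lengths (51/8, 117/8); label the merged cluster CMNP
  updated: d(CMNP,Y)=115/8
iteration 4: select CMNP,Y (d=115/8); attach at lengths (115/16, 115/16); label the merged cluster CMNPY
final tree: ((((C:-13,P:26):71/8,M:157/8):51/8,N:117/8):115/16,Y:115/16)
total length: 615/8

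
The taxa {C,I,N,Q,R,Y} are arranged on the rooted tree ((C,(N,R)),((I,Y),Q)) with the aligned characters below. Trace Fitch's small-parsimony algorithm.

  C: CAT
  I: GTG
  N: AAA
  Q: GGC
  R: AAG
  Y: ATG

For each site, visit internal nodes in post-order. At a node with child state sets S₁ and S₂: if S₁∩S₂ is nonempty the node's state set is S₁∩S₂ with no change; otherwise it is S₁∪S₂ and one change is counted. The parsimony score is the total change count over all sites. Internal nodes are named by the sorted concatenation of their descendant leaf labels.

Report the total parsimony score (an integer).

8

site 0, node NR: N={A} ∩ R={A} → {A} (+0)
site 0, node CNR: C={C} ∪ NR={A} → {A,C} (+1)
site 0, node IY: I={G} ∪ Y={A} → {A,G} (+1)
site 0, node IQY: IY={A,G} ∩ Q={G} → {G} (+0)
site 0, node CINQRY: CNR={A,C} ∪ IQY={G} → {A,C,G} (+1)
site 1, node NR: N={A} ∩ R={A} → {A} (+0)
site 1, node CNR: C={A} ∩ NR={A} → {A} (+0)
site 1, node IY: I={T} ∩ Y={T} → {T} (+0)
site 1, node IQY: IY={T} ∪ Q={G} → {G,T} (+1)
site 1, node CINQRY: CNR={A} ∪ IQY={G,T} → {A,G,T} (+1)
site 2, node NR: N={A} ∪ R={G} → {A,G} (+1)
site 2, node CNR: C={T} ∪ NR={A,G} → {A,G,T} (+1)
site 2, node IY: I={G} ∩ Y={G} → {G} (+0)
site 2, node IQY: IY={G} ∪ Q={C} → {C,G} (+1)
site 2, node CINQRY: CNR={A,G,T} ∩ IQY={C,G} → {G} (+0)
per-site changes: [3, 2, 3]; total = 8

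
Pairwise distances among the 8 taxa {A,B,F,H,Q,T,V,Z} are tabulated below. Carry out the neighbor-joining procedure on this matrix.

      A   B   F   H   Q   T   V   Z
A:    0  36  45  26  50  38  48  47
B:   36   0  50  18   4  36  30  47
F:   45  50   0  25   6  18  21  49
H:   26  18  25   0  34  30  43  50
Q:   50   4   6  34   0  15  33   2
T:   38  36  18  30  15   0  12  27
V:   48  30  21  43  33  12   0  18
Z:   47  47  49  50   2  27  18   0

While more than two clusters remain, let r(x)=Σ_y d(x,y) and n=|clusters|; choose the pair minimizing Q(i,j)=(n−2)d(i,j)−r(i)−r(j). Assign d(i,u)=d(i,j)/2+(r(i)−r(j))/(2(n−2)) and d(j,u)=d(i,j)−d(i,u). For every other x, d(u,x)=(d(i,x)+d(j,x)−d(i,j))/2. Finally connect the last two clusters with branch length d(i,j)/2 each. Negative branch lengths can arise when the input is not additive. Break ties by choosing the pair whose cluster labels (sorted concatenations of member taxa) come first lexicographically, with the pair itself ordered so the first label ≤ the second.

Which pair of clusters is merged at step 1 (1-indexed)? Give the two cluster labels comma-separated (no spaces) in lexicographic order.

step 1: merge (Q,Z) at d=2, Q=-372; branch lengths Q→-7, Z→9; new cluster QZ
  updated: d(A,QZ)=95/2, d(B,QZ)=49/2, d(F,QZ)=53/2, d(H,QZ)=41, d(QZ,T)=20, d(QZ,V)=49/2
step 2: merge (A,H) at d=26, Q=-587/2; branch lengths A→75/4, H→29/4; new cluster AH
  updated: d(AH,B)=14, d(AH,F)=22, d(AH,QZ)=125/4, d(AH,T)=21, d(AH,V)=65/2
step 3: merge (AH,B) at d=14, Q=-877/4; branch lengths AH→89/32, B→359/32; new cluster ABH
  updated: d(ABH,F)=29, d(ABH,QZ)=167/8, d(ABH,T)=43/2, d(ABH,V)=97/4
step 4: merge (ABH,QZ) at d=167/8, Q=-999/8; branch lengths ABH→177/16, QZ→157/16; new cluster ABHQZ
  updated: d(ABHQZ,F)=277/16, d(ABHQZ,T)=165/16, d(ABHQZ,V)=223/16
step 5: merge (ABHQZ,F) at d=277/16, Q=-253/4; branch lengths ABHQZ→159/32, F→395/32; new cluster ABFHQZ
  updated: d(ABFHQZ,T)=11/2, d(ABFHQZ,V)=141/16
step 6: merge (ABFHQZ,T) at d=11/2, Q=-421/16; branch lengths ABFHQZ→37/32, T→139/32; new cluster ABFHQTZ
  updated: d(ABFHQTZ,V)=245/32
step 7: merge (ABFHQTZ,V) at d=245/32; branch lengths ABFHQTZ→245/64, V→245/64; new cluster ABFHQTVZ
final tree: ((((((A:75/4,H:29/4):89/32,B:359/32):177/16,(Q:-7,Z:9):157/16):159/32,F:395/32):37/32,T:139/32):245/64,V:245/64)
total length: 2987/32

Q,Z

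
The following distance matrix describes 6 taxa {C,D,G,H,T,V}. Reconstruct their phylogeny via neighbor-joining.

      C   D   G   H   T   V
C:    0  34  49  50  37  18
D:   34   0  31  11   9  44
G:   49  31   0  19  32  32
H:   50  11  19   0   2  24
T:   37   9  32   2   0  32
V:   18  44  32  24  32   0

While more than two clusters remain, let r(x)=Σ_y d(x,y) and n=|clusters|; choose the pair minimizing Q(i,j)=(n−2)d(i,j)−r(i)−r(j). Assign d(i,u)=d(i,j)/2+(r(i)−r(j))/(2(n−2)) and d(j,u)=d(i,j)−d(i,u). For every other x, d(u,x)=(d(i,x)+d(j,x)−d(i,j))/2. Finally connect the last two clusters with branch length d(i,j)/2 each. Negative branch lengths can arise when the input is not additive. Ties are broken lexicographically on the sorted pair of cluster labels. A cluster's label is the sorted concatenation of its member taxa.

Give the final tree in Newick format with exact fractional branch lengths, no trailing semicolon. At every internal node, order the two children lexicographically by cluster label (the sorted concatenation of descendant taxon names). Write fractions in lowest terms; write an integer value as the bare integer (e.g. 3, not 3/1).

step 1: merge (C,V) at d=18, Q=-266; branch lengths C→55/4, V→17/4; new cluster CV
  updated: d(CV,D)=30, d(CV,G)=63/2, d(CV,H)=28, d(CV,T)=51/2
step 2: merge (CV,G) at d=63/2, Q=-134; branch lengths CV→16, G→31/2; new cluster CGV
  updated: d(CGV,D)=59/4, d(CGV,H)=31/4, d(CGV,T)=13
step 3: merge (CGV,D) at d=59/4, Q=-163/4; branch lengths CGV→121/16, D→115/16; new cluster CDGV
  updated: d(CDGV,H)=2, d(CDGV,T)=29/8
step 4: merge (CDGV,H) at d=2, Q=-61/8; branch lengths CDGV→29/16, H→3/16; new cluster CDGHV
  updated: d(CDGHV,T)=29/16
step 5: merge (CDGHV,T) at d=29/16; branch lengths CDGHV→29/32, T→29/32; new cluster CDGHTV
final tree: (((((C:55/4,V:17/4):16,G:31/2):121/16,D:115/16):29/16,H:3/16):29/32,T:29/32)
total length: 1089/16

(((((C:55/4,V:17/4):16,G:31/2):121/16,D:115/16):29/16,H:3/16):29/32,T:29/32)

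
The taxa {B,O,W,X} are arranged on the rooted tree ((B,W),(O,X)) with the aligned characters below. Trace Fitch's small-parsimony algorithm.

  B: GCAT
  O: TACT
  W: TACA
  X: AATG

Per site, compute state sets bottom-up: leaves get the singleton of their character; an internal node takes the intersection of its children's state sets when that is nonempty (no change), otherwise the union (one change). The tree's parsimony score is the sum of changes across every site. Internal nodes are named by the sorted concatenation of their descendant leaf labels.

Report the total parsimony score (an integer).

BW@0: {G} ∪ {T} = {G,T} (union, +1)
OX@0: {T} ∪ {A} = {A,T} (union, +1)
BOWX@0: {G,T} ∩ {A,T} = {T} (intersection, +0)
BW@1: {C} ∪ {A} = {A,C} (union, +1)
OX@1: {A} ∩ {A} = {A} (intersection, +0)
BOWX@1: {A,C} ∩ {A} = {A} (intersection, +0)
BW@2: {A} ∪ {C} = {A,C} (union, +1)
OX@2: {C} ∪ {T} = {C,T} (union, +1)
BOWX@2: {A,C} ∩ {C,T} = {C} (intersection, +0)
BW@3: {T} ∪ {A} = {A,T} (union, +1)
OX@3: {T} ∪ {G} = {G,T} (union, +1)
BOWX@3: {A,T} ∩ {G,T} = {T} (intersection, +0)
per-site changes: [2, 1, 2, 2]; total = 7

7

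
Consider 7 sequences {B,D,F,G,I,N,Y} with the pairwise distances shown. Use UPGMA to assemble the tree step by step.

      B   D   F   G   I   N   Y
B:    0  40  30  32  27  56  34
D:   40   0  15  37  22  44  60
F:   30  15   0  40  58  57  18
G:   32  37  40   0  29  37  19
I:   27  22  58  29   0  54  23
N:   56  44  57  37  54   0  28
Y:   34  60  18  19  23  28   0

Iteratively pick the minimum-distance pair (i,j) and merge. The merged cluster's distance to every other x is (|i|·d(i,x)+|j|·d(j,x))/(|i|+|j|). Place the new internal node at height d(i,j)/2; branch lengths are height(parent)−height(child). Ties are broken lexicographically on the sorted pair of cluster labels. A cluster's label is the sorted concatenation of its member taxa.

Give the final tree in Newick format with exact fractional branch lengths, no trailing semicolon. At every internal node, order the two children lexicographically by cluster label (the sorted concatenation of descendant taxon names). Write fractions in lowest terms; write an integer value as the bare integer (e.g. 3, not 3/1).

(((B:31/2,((G:19/2,Y:19/2):7/2,I:13):5/2):57/16,(D:15/2,F:15/2):185/16):63/16,N:23)

iteration 1: select D,F (d=15); attach at lengths (15/2, 15/2); label the merged cluster DF
  updated: d(B,DF)=35, d(DF,G)=77/2, d(DF,I)=40, d(DF,N)=101/2, d(DF,Y)=39
iteration 2: select G,Y (d=19); attach at lengths (19/2, 19/2); label the merged cluster GY
  updated: d(B,GY)=33, d(DF,GY)=155/4, d(GY,I)=26, d(GY,N)=65/2
iteration 3: select GY,I (d=26); attach at lengths (7/2, 13); label the merged cluster GIY
  updated: d(B,GIY)=31, d(DF,GIY)=235/6, d(GIY,N)=119/3
iteration 4: select B,GIY (d=31); attach at lengths (31/2, 5/2); label the merged cluster BGIY
  updated: d(BGIY,DF)=305/8, d(BGIY,N)=175/4
iteration 5: select BGIY,DF (d=305/8); attach at lengths (57/16, 185/16); label the merged cluster BDFGIY
  updated: d(BDFGIY,N)=46
iteration 6: select BDFGIY,N (d=46); attach at lengths (63/16, 23); label the merged cluster BDFGINY
final tree: (((B:31/2,((G:19/2,Y:19/2):7/2,I:13):5/2):57/16,(D:15/2,F:15/2):185/16):63/16,N:23)
total length: 1769/16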